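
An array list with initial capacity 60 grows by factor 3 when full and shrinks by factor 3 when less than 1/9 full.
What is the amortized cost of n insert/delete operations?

Using potential function Phi = |3*size - capacity|. Resizing costs are offset by potential release. Amortized O(1) per operation.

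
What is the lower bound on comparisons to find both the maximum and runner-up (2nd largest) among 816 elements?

Lower bound: finding the max needs 816-1 comparisons. By an adversary weight-doubling argument, the maximum element must personally win at least ceil(log_2(816)) = 10 comparisons in any correct algorithm. The 2nd largest is among those 10 direct losers, and distinguishing it requires 10-1 more comparisons. Total >= 816-1 + 10-1 = 824. A balanced tournament achieves this bound exactly.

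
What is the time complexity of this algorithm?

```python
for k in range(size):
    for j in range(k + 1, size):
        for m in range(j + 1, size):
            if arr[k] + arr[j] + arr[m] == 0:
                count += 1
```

Time complexity: O(n^3).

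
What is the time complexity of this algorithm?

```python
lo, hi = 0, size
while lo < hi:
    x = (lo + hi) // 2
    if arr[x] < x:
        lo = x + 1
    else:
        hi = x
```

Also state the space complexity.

Time complexity: O(log n).
Space complexity: O(1).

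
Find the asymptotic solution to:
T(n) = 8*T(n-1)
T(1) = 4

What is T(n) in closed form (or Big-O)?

Each step multiplies by 8. T(n) = T(1)*8^(n-1) = 4*8^(n-1).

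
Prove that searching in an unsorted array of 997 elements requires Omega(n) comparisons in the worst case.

An adversary can always place the target in the last position checked. Until all 997 positions are examined, the target might be in any unchecked position. Therefore 997 comparisons are necessary.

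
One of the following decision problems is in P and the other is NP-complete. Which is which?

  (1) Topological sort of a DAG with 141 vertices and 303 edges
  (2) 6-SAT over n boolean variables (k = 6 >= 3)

(1) is P: DFS-based topological sort runs in O(V+E).
(2) is NP-complete: 3-SAT is NP-complete (Cook-Levin); k-SAT for k>=3 reduces from 3-SAT.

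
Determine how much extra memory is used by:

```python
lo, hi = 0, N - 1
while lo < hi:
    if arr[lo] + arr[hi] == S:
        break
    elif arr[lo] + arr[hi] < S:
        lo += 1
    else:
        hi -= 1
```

Space complexity: O(1).
Only a constant amount of auxiliary storage is used; nothing grows with n.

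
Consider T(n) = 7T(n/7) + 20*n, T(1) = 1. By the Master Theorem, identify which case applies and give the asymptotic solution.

a=7, b=7, f(n)=20*n.
log_7(7) = 1, so n^(log_b(a)) = n.
f(n) = Theta(n), so Case 2 applies.
T(n) = Theta(n log n).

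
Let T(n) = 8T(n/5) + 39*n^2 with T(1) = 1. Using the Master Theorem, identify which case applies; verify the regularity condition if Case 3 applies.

a=8, b=5, f(n)=39*n^2.
log_5(8) = 1.292 < 2.
f(n) = Omega(n^(1.292+epsilon)) for some epsilon > 0, so Case 3 is the candidate.
Regularity: a*f(n/b) = 8*39*(n/5)^2 = (8/25)*39*n^2 <= c*f(n) with c = 8/25 < 1. Satisfied.
Case 3: T(n) = Theta(n^2).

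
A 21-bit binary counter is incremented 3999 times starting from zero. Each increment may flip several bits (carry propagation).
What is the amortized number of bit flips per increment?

Bit i flips on every 2^i-th increment, so over 3999 increments bit i flips floor(3999/2^i) times. Summing over i: total flips < 2 * 3999. Amortized: < 2 = O(1) per increment.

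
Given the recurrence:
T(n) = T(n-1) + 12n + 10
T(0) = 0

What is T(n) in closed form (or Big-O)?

Dominant term in sum is 12*sum(i, i=1..n) = 12*n*(n+1)/2 = O(n^2).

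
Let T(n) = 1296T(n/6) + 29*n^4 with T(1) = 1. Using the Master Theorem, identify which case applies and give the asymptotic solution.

a=1296, b=6, f(n)=29*n^4.
log_6(1296) = 4, so n^(log_b(a)) = n^4.
f(n) = Theta(n^4), so Case 2 applies.
T(n) = Theta(n^4 log n).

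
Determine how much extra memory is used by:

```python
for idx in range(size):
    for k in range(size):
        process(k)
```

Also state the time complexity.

Space complexity: O(1).
Only a constant amount of auxiliary storage is used; nothing grows with n.
Time complexity: O(n^2).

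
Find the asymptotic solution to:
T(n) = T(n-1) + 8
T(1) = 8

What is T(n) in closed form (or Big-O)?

Unrolling: T(n) = T(n-1) + 8 = T(n-2) + 2*8 = ... = T(1) + (n-1)*8 = 8 + (n-1)*8 = 8n.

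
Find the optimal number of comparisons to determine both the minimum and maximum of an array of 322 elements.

Naive approach: 642 comparisons (321 for max + 321 for min).
Optimal: Compare elements in pairs first (floor(n/2) = 161 comparisons), then find max among winners and min among losers (160 comparisons each).
Total: ceil(3n/2) - 2 = 481 comparisons. An adversary argument shows this is also a lower bound.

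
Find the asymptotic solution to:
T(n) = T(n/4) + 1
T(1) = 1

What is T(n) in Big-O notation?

Each step divides n by 4 and adds 1. After log_4(n) steps, T(n) = O(log n).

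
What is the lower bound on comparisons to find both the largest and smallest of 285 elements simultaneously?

Pair elements first (floor(285/2) comparisons), then find max among winners and min among losers. Total: ceil(3*285/2) - 2 = 426 comparisons.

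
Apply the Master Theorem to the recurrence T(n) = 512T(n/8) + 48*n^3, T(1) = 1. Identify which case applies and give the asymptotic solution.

a=512, b=8, f(n)=48*n^3.
log_8(512) = 3, so n^(log_b(a)) = n^3.
f(n) = Theta(n^3), so Case 2 applies.
T(n) = Theta(n^3 log n).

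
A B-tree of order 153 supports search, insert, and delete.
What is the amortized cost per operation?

B-tree of order 153 has height O(log_153 n). Each operation traverses the tree height. Splits during insert and merges during delete are O(1) each and occur at most once per level. Total cost per operation: O(log_153 n).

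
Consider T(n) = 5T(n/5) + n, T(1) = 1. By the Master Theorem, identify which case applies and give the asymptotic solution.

a=5, b=5, f(n)=n.
log_5(5) = 1, so n^(log_b(a)) = n.
f(n) = Theta(n), so Case 2 applies.
T(n) = Theta(n log n).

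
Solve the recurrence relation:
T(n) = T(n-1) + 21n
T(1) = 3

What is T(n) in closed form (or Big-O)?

Unrolling: T(n) = 3 + 21*(2 + 3 + ... + n) = 3 + 21*(n(n+1)/2 - 1) = O(n^2).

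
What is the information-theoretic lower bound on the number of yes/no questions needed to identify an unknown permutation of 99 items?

There are 99! = 933262154439441526816992388562667004907159682643816214685929638952175999932299156089414639761565182862536979208272237582511852109168640000000000000000000000 permutations. Each yes/no question gives at most 1 bit, so at least ceil(log_2(933262154439441526816992388562667004907159682643816214685929638952175999932299156089414639761565182862536979208272237582511852109168640000000000000000000000)) = 519 questions are needed.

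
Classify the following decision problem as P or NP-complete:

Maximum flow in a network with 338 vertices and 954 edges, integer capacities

This problem is in P: Edmonds-Karp / push-relabel run in polynomial time.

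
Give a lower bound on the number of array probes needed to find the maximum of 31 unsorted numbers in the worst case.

Adversary: any unprobed cell could hold a value larger than everything seen so far. If fewer than 31 cells are probed, the adversary places the max in an unprobed cell. So all 31 cells must be examined; together with 31-1 comparisons this is tight.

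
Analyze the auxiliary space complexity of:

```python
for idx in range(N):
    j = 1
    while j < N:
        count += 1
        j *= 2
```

Space complexity: O(1).
Only a constant amount of auxiliary storage is used; nothing grows with n.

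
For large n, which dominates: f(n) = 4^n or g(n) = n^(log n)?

f(n) = 4^n grows faster: take logs: log(n^(log n)) = (log n)^2, log(4^n) = n log 4; n dominates (log n)^2.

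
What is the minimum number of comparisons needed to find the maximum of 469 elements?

Finding the maximum requires 468 comparisons. Each comparison eliminates exactly one candidate. With 469 candidates, we need 468 eliminations.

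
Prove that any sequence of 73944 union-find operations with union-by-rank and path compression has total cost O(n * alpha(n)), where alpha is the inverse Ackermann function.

Using Tarjan's analysis with rank-based potential function. Union-by-rank keeps tree height O(log n). Path compression flattens paths during find. For n = 73944 operations, total cost is O(n * alpha(n)), effectively O(n) since alpha grows incredibly slowly.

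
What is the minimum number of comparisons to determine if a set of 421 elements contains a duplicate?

Determining if 421 elements are all distinct requires Omega(n log n) comparisons in the comparison model. This follows from the element distinctness lower bound.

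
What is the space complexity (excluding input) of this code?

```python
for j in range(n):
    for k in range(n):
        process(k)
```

Space complexity: O(1).
Only a constant amount of auxiliary storage is used; nothing grows with n.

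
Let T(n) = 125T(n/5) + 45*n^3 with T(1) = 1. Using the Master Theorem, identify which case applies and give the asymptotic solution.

a=125, b=5, f(n)=45*n^3.
log_5(125) = 3, so n^(log_b(a)) = n^3.
f(n) = Theta(n^3), so Case 2 applies.
T(n) = Theta(n^3 log n).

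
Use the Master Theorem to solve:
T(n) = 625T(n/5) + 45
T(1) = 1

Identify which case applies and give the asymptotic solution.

a=625, b=5, f(n)=45.
log_5(625) = 4 > 0.
Since f(n) = O(n^0) is polynomially smaller than n^4, Case 1 applies.
T(n) = Theta(n^4).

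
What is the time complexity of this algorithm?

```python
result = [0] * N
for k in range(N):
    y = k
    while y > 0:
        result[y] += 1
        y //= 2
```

Time complexity: O(n log n).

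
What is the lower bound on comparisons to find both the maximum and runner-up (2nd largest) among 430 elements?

Lower bound: finding the max needs 430-1 comparisons. By an adversary weight-doubling argument, the maximum element must personally win at least ceil(log_2(430)) = 9 comparisons in any correct algorithm. The 2nd largest is among those 9 direct losers, and distinguishing it requires 9-1 more comparisons. Total >= 430-1 + 9-1 = 437. A balanced tournament achieves this bound exactly.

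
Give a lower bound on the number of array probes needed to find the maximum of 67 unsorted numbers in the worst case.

Adversary: any unprobed cell could hold a value larger than everything seen so far. If fewer than 67 cells are probed, the adversary places the max in an unprobed cell. So all 67 cells must be examined; together with 67-1 comparisons this is tight.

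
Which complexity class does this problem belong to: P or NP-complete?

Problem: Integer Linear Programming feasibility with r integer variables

This problem is NP-complete: ILP feasibility is NP-complete (LP relaxation is in P).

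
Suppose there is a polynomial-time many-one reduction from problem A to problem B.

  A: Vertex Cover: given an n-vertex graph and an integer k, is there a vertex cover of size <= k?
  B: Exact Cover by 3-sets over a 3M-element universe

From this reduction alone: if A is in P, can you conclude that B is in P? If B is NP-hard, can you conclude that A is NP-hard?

A poly-time reduction A <=_p B transfers tractability DOWN (B easy => A easy) and hardness UP (A hard => B hard), not the reverse.
From A in P, the reduction alone does NOT give B in P: any problem in P trivially reduces to SAT, yet SAT is not known to be in P.
From B NP-hard, the reduction alone does NOT give A NP-hard: again, easy problems reduce to hard ones.
(Here in fact A is NP-complete and B is NP-complete.)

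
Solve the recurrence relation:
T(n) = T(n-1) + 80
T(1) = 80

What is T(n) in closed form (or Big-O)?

Unrolling: T(n) = T(n-1) + 80 = T(n-2) + 2*80 = ... = T(1) + (n-1)*80 = 80 + (n-1)*80 = 80n.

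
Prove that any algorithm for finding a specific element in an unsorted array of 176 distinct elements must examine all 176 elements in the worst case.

Adversary argument: if the algorithm examines fewer than 176 elements, the adversary places the target in an unexamined position. The algorithm cannot distinguish 'not present' from 'in unexamined position'.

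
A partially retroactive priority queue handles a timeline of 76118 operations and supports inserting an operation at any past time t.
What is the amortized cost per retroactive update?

Partially retroactive priority queues (Demaine-Iacono-Langerman) allow updates at past times with queries only at the present. With a balanced BST over the m = 76118 timeline events tracking bridges, each retroactive insert or delete is O(log m) amortized.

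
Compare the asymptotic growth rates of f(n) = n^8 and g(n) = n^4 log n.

f(n) = n^8 grows faster: n^8 / (n^4 log n) = n^4/log n -> infinity.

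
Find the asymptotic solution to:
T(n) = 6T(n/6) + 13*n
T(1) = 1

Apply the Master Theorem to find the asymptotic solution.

a=6, b=6, f(n)=13*n. log_6(6) = 1. Case 2: T(n) = O(n log n).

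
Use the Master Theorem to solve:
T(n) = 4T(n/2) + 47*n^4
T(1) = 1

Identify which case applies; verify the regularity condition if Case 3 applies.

a=4, b=2, f(n)=47*n^4.
log_2(4) = 2 < 4.
f(n) = Omega(n^(2+epsilon)) for some epsilon > 0, so Case 3 is the candidate.
Regularity: a*f(n/b) = 4*47*(n/2)^4 = (4/16)*47*n^4 <= c*f(n) with c = 4/16 < 1. Satisfied.
Case 3: T(n) = Theta(n^4).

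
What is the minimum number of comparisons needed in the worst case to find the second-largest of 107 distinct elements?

Lower bound: finding the max needs 107-1 comparisons. By the adversary weight-doubling argument, the max must personally win >= ceil(log_2(107)) = 7 comparisons; the 2nd-largest is among those 7 losers, needing 7-1 more comparisons. Total >= 107-1 + 7-1 = 112. A balanced knockout tournament achieves this.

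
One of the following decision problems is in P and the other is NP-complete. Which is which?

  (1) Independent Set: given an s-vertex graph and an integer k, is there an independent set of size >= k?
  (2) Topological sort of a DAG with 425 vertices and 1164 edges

(1) is NP-complete: complement of Clique (with k part of the input).
(2) is P: DFS-based topological sort runs in O(V+E).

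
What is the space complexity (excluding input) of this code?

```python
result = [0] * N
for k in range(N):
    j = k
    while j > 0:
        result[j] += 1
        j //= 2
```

Space complexity: O(n).
Auxiliary storage grows linearly with the input size n in the worst case.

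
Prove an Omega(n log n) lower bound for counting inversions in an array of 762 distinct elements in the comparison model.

Decision-tree argument: at any leaf, the comparisons made (with transitivity) must totally order all 762 elements -- otherwise some pair (i,j) is unordered, and an adversary can present two inputs agreeing on every comparison made but with that pair flipped, changing the inversion count by 1, so the leaf's output is wrong on one of them. Hence the tree has >= 762! leaves and height >= log_2(762!) = Omega(n log n). Modified merge sort achieves O(n log n).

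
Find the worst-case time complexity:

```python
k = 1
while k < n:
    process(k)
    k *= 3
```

Time complexity: O(log n).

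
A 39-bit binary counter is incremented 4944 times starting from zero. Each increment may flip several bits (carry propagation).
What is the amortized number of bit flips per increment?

Bit i flips on every 2^i-th increment, so over 4944 increments bit i flips floor(4944/2^i) times. Summing over i: total flips < 2 * 4944. Amortized: < 2 = O(1) per increment.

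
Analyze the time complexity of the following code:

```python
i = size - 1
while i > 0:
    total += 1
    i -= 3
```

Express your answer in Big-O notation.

Time complexity: O(n).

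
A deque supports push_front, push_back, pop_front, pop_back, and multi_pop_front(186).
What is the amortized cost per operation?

Assign 2 credits to each push operation. A pop uses 1 saved credit. multi_pop_front(186) uses up to 186 saved credits from previous pushes. Credits never go negative. Amortized cost is O(1).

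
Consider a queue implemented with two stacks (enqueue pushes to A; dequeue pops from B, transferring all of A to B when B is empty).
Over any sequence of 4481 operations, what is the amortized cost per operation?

Each element is pushed to A once, popped once, pushed to B once, and popped once: 4 unit operations over its lifetime. Over 4481 operations the total work is O(4481). Amortized O(1) per enqueue/dequeue.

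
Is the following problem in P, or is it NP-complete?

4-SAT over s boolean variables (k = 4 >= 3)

This problem is NP-complete: 3-SAT is NP-complete (Cook-Levin); k-SAT for k>=3 reduces from 3-SAT.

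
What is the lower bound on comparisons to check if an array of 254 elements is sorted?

To verify 254 elements are sorted, we must compare each consecutive pair. Skipping any pair allows an adversary to swap them. Therefore 253 comparisons are necessary and sufficient.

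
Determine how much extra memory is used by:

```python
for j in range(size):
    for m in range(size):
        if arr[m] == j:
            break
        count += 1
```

Space complexity: O(1).
Only a constant amount of auxiliary storage is used; nothing grows with n.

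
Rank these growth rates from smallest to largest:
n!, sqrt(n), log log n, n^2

Ordered by growth rate: log log n < sqrt(n) < n^2 < n!.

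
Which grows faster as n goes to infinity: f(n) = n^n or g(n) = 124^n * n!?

g(n) = 124^n * n! grows faster: by Stirling n! ~ sqrt(2 pi n)(n/e)^n, so 124^n n! / n^n ~ (124/e)^n sqrt(2 pi n) -> infinity since 124/e > 1.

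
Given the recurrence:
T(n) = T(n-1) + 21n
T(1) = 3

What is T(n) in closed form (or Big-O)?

Unrolling: T(n) = 3 + 21*(2 + 3 + ... + n) = 3 + 21*(n(n+1)/2 - 1) = O(n^2).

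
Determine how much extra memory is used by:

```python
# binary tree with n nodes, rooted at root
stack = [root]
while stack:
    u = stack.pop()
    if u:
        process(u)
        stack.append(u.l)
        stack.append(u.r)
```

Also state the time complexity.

Space complexity: O(n).
Auxiliary storage grows linearly with the input size n in the worst case.
Time complexity: O(n).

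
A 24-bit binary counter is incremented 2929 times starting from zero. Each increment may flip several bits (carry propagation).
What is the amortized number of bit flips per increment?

Bit i flips on every 2^i-th increment, so over 2929 increments bit i flips floor(2929/2^i) times. Summing over i: total flips < 2 * 2929. Amortized: < 2 = O(1) per increment.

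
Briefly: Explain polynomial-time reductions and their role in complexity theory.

A poly-time reduction from A to B transforms any instance of A into an instance of B in polynomial time. If A reduces to B and B is in P, then A is in P. If A is NP-hard and A reduces to B, then B is NP-hard. Reductions transfer hardness upward and tractability downward.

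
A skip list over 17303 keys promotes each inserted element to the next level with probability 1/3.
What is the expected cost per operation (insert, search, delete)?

Expected number of levels is O(log_3(17303)) = O(log n). A search visits O(1) expected nodes per level over O(log n) levels. Insert/delete are a search plus O(1) pointer updates per level. Expected O(log n) per operation.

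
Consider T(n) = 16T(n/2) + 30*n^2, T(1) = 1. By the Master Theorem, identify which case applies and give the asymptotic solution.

a=16, b=2, f(n)=30*n^2.
log_2(16) = 4 > 2.
Since f(n) = O(n^2) is polynomially smaller than n^4, Case 1 applies.
T(n) = Theta(n^4).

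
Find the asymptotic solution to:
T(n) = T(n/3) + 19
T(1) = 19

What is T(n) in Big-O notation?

Each step divides n by 3 and adds 19. After log_3(n) steps, T(n) = O(log n).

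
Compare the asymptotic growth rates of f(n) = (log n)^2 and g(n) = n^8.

g(n) = n^8 grows faster: any positive polynomial dominates any polylog.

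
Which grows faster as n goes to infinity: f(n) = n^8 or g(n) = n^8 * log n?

g(n) = n^8 * log n grows faster: extra log n factor -> infinity.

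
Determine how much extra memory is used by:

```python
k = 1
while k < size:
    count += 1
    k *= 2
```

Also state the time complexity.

Space complexity: O(1).
Only a constant amount of auxiliary storage is used; nothing grows with n.
Time complexity: O(log n).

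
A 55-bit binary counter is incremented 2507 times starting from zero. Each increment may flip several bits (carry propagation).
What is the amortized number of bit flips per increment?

Bit i flips on every 2^i-th increment, so over 2507 increments bit i flips floor(2507/2^i) times. Summing over i: total flips < 2 * 2507. Amortized: < 2 = O(1) per increment.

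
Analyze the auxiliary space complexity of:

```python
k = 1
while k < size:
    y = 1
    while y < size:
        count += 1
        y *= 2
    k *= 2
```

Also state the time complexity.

Space complexity: O(1).
Only a constant amount of auxiliary storage is used; nothing grows with n.
Time complexity: O(log^2 n).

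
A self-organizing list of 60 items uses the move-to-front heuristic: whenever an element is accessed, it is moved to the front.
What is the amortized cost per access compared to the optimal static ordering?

With potential Phi = number of inversions between the MTF list and the optimal static list (at most C(60,2)), each access has amortized cost at most 2 * (cost under optimal static ordering). This is the move-to-front 2-competitiveness result.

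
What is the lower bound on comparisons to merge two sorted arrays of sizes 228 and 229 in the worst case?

Adversary: with |228 - 229| <= 1 the inputs can be fully interleaved so that every adjacent pair in the merged output comes from different arrays. Then each of the 456 adjacent pairs must be directly compared, or the algorithm cannot determine their relative order. Standard merge meets this bound.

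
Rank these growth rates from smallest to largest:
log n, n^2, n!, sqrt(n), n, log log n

Ordered by growth rate: log log n < log n < sqrt(n) < n < n^2 < n!.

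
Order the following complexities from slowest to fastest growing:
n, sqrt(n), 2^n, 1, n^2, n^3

Ordered by growth rate: 1 < sqrt(n) < n < n^2 < n^3 < 2^n.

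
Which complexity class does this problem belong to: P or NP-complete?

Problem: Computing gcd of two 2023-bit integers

This problem is in P: the Euclidean algorithm runs in polynomial time in the bit-length.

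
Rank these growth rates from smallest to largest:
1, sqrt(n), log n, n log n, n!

Ordered by growth rate: 1 < log n < sqrt(n) < n log n < n!.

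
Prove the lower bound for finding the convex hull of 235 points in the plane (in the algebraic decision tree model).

Reduction from sorting: given 235 numbers x_1,...,x_{235}, map x_i to the point (x_i, x_i^2) on the parabola y = x^2. All points are on the convex hull, and walking the hull gives them in sorted x-order. Since sorting requires Omega(n log n), so does planar convex hull.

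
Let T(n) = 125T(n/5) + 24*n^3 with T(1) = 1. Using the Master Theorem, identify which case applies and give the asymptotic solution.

a=125, b=5, f(n)=24*n^3.
log_5(125) = 3, so n^(log_b(a)) = n^3.
f(n) = Theta(n^3), so Case 2 applies.
T(n) = Theta(n^3 log n).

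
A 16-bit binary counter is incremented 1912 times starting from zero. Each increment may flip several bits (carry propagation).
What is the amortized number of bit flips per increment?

Bit i flips on every 2^i-th increment, so over 1912 increments bit i flips floor(1912/2^i) times. Summing over i: total flips < 2 * 1912. Amortized: < 2 = O(1) per increment.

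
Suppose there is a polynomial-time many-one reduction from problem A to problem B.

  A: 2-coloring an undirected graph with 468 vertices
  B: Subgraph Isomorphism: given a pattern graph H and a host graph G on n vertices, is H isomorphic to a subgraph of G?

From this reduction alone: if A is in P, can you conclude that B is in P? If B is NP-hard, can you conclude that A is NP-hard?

A poly-time reduction A <=_p B transfers tractability DOWN (B easy => A easy) and hardness UP (A hard => B hard), not the reverse.
From A in P, the reduction alone does NOT give B in P: any problem in P trivially reduces to SAT, yet SAT is not known to be in P.
From B NP-hard, the reduction alone does NOT give A NP-hard: again, easy problems reduce to hard ones.
(Here in fact A is P and B is NP-complete.)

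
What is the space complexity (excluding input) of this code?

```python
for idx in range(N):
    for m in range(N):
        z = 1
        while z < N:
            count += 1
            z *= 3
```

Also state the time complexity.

Space complexity: O(1).
Only a constant amount of auxiliary storage is used; nothing grows with n.
Time complexity: O(n^2 log n).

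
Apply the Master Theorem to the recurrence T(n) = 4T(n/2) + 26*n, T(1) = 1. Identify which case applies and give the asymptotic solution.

a=4, b=2, f(n)=26*n.
log_2(4) = 2 > 1.
Since f(n) = O(n^1) is polynomially smaller than n^2, Case 1 applies.
T(n) = Theta(n^2).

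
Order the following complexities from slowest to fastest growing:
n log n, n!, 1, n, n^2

Ordered by growth rate: 1 < n < n log n < n^2 < n!.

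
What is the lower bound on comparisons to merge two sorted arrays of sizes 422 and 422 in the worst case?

Adversary: with |422 - 422| <= 1 the inputs can be fully interleaved so that every adjacent pair in the merged output comes from different arrays. Then each of the 843 adjacent pairs must be directly compared, or the algorithm cannot determine their relative order. Standard merge meets this bound.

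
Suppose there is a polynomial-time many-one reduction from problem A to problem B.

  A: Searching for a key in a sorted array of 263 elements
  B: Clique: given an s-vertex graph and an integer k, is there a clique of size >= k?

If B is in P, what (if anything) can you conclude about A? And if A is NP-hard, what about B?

A poly-time reduction A <=_p B means any A-instance can be transformed to a B-instance in poly time.
If B is in P: compose the reduction with B's poly-time algorithm to solve A in poly time, so A is in P.
If A is NP-hard: every NP problem reduces to A, which reduces to B; composing reductions, every NP problem reduces to B, so B is NP-hard.
(Here in fact A is P and B is NP-complete.)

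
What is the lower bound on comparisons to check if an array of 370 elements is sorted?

To verify 370 elements are sorted, we must compare each consecutive pair. Skipping any pair allows an adversary to swap them. Therefore 369 comparisons are necessary and sufficient.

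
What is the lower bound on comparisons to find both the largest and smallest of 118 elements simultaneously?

Pair elements first (floor(118/2) comparisons), then find max among winners and min among losers. Total: ceil(3*118/2) - 2 = 175 comparisons.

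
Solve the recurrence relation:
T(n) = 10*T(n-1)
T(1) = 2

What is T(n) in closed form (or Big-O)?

Each step multiplies by 10. T(n) = T(1)*10^(n-1) = 2*10^(n-1).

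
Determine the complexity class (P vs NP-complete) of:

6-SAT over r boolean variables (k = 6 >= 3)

This problem is NP-complete: 3-SAT is NP-complete (Cook-Levin); k-SAT for k>=3 reduces from 3-SAT.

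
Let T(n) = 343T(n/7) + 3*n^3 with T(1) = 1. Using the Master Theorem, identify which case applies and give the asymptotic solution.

a=343, b=7, f(n)=3*n^3.
log_7(343) = 3, so n^(log_b(a)) = n^3.
f(n) = Theta(n^3), so Case 2 applies.
T(n) = Theta(n^3 log n).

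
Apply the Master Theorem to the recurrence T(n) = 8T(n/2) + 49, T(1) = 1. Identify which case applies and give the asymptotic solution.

a=8, b=2, f(n)=49.
log_2(8) = 3 > 0.
Since f(n) = O(n^0) is polynomially smaller than n^3, Case 1 applies.
T(n) = Theta(n^3).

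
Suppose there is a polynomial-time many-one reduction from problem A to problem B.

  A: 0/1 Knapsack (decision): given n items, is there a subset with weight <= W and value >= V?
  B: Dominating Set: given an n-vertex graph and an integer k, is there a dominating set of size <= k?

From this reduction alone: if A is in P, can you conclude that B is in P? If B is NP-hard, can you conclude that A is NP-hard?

A poly-time reduction A <=_p B transfers tractability DOWN (B easy => A easy) and hardness UP (A hard => B hard), not the reverse.
From A in P, the reduction alone does NOT give B in P: any problem in P trivially reduces to SAT, yet SAT is not known to be in P.
From B NP-hard, the reduction alone does NOT give A NP-hard: again, easy problems reduce to hard ones.
(Here in fact A is NP-complete and B is NP-complete.)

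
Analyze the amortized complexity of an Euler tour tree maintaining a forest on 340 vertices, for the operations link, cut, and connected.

An Euler tour tree stores each tree's Euler tour as a balanced BST keyed by tour position. On 340 vertices: link concatenates two tours via O(1) splits/joins of size <= 2*340 (O(log n)); cut splits the tour at the two occurrences of the edge (O(log n)); connected compares BST roots (O(log n) to find the root). All O(log n) amortized.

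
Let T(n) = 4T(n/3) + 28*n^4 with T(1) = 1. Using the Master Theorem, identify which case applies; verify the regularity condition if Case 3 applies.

a=4, b=3, f(n)=28*n^4.
log_3(4) = 1.262 < 4.
f(n) = Omega(n^(1.262+epsilon)) for some epsilon > 0, so Case 3 is the candidate.
Regularity: a*f(n/b) = 4*28*(n/3)^4 = (4/81)*28*n^4 <= c*f(n) with c = 4/81 < 1. Satisfied.
Case 3: T(n) = Theta(n^4).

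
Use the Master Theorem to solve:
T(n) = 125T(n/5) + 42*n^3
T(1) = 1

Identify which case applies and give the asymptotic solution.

a=125, b=5, f(n)=42*n^3.
log_5(125) = 3, so n^(log_b(a)) = n^3.
f(n) = Theta(n^3), so Case 2 applies.
T(n) = Theta(n^3 log n).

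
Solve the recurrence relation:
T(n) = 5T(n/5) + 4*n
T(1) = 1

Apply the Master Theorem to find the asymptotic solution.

a=5, b=5, f(n)=4*n. log_5(5) = 1. Case 2: T(n) = O(n log n).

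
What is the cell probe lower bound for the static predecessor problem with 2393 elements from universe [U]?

The Patrascu-Thorup lower bound shows any data structure on n = 2393 elements using O(n * polylog(n)) space requires Omega(log log U) query time. van Emde Boas trees achieve O(log log U) with O(U) space.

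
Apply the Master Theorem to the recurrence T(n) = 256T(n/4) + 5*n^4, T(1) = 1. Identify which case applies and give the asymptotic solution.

a=256, b=4, f(n)=5*n^4.
log_4(256) = 4, so n^(log_b(a)) = n^4.
f(n) = Theta(n^4), so Case 2 applies.
T(n) = Theta(n^4 log n).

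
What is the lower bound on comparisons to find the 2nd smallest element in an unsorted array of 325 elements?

Finding the 2nd smallest of 325 elements requires Omega(n) comparisons. Every element must participate in at least one comparison; otherwise it could be the 2nd smallest.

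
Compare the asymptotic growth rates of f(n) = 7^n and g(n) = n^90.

f(n) = 7^n grows faster: any exponential with base > 1 dominates every polynomial.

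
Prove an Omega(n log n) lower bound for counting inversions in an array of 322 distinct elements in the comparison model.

Decision-tree argument: at any leaf, the comparisons made (with transitivity) must totally order all 322 elements -- otherwise some pair (i,j) is unordered, and an adversary can present two inputs agreeing on every comparison made but with that pair flipped, changing the inversion count by 1, so the leaf's output is wrong on one of them. Hence the tree has >= 322! leaves and height >= log_2(322!) = Omega(n log n). Modified merge sort achieves O(n log n).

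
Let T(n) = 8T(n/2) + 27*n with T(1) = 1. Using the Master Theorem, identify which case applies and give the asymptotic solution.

a=8, b=2, f(n)=27*n.
log_2(8) = 3 > 1.
Since f(n) = O(n^1) is polynomially smaller than n^3, Case 1 applies.
T(n) = Theta(n^3).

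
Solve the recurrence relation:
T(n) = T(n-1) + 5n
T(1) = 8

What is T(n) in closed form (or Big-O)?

Unrolling: T(n) = 8 + 5*(2 + 3 + ... + n) = 8 + 5*(n(n+1)/2 - 1) = O(n^2).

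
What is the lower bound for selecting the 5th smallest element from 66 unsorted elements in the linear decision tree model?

Selecting the 5th smallest of 66 elements requires Omega(n) comparisons. Every element must be compared at least once. The BFPRT algorithm achieves O(n), making this tight.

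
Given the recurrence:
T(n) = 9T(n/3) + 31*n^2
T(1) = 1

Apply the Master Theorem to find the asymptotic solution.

a=9, b=3, f(n)=31*n^2. log_3(9) = 2. Case 2: T(n) = O(n^2 log n).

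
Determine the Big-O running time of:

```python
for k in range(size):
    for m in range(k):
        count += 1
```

Time complexity: O(n^2).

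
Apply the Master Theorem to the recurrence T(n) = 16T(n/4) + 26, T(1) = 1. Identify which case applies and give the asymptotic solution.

a=16, b=4, f(n)=26.
log_4(16) = 2 > 0.
Since f(n) = O(n^0) is polynomially smaller than n^2, Case 1 applies.
T(n) = Theta(n^2).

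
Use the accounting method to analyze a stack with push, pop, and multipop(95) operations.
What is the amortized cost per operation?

Assign 2 credits per push (1 for the push, 1 saved for a future pop). Each pop or element popped by multipop(95) uses 1 saved credit. Total credits never go negative, so amortized cost is O(1).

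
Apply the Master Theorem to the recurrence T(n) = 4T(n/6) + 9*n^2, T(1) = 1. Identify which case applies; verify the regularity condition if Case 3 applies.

a=4, b=6, f(n)=9*n^2.
log_6(4) = 0.7737 < 2.
f(n) = Omega(n^(0.7737+epsilon)) for some epsilon > 0, so Case 3 is the candidate.
Regularity: a*f(n/b) = 4*9*(n/6)^2 = (4/36)*9*n^2 <= c*f(n) with c = 4/36 < 1. Satisfied.
Case 3: T(n) = Theta(n^2).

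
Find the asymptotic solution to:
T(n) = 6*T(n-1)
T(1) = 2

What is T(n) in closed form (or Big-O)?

Each step multiplies by 6. T(n) = T(1)*6^(n-1) = 2*6^(n-1).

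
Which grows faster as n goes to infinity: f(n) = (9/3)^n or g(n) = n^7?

f(n) = (9/3)^n grows faster: (9/3)^n is exponential with base 9/3 > 1, dominating every polynomial.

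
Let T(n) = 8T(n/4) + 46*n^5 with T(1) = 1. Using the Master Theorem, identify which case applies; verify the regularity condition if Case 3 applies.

a=8, b=4, f(n)=46*n^5.
log_4(8) = 1.5 < 5.
f(n) = Omega(n^(1.5+epsilon)) for some epsilon > 0, so Case 3 is the candidate.
Regularity: a*f(n/b) = 8*46*(n/4)^5 = (8/1024)*46*n^5 <= c*f(n) with c = 8/1024 < 1. Satisfied.
Case 3: T(n) = Theta(n^5).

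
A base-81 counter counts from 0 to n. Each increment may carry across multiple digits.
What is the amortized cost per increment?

Digit at position i changes every 81^i increments. Total digit changes over n increments: n * 81/(81-1) = O(n). Amortized: O(1).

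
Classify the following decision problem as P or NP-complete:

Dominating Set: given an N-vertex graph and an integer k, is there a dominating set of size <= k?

This problem is NP-complete: reduces from Set Cover (with k part of the input).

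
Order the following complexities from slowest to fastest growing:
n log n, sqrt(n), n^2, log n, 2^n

Ordered by growth rate: log n < sqrt(n) < n log n < n^2 < 2^n.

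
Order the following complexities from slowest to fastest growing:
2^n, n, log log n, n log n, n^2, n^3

Ordered by growth rate: log log n < n < n log n < n^2 < n^3 < 2^n.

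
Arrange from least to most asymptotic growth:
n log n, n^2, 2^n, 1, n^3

Ordered by growth rate: 1 < n log n < n^2 < n^3 < 2^n.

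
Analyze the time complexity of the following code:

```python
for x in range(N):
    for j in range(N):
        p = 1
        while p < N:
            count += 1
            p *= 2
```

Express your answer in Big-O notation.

Time complexity: O(n^2 log n).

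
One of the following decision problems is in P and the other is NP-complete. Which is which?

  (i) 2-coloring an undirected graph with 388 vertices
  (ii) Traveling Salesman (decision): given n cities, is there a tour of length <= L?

(i) is P: 2-coloring is bipartiteness testing via BFS, O(V+E).
(ii) is NP-complete: reduces from Hamiltonian Cycle.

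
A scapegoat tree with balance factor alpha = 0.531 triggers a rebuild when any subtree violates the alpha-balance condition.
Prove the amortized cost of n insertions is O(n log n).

Define potential Phi = c * sum of |size(left(v)) - size(right(v))| over all nodes. An insertion at depth d costs O(d) = O(log n) and increases Phi by O(log n). When a rebuild of subtree of size s occurs, it costs O(s) but reduces Phi by Omega(s). With alpha = 0.531, between rebuilds Omega(s) insertions must occur. Amortized cost per insertion: O(log n).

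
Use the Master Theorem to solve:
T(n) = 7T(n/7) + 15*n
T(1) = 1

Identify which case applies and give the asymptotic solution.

a=7, b=7, f(n)=15*n.
log_7(7) = 1, so n^(log_b(a)) = n.
f(n) = Theta(n), so Case 2 applies.
T(n) = Theta(n log n).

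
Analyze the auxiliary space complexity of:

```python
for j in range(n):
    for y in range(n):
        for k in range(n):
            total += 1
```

Space complexity: O(1).
Only a constant amount of auxiliary storage is used; nothing grows with n.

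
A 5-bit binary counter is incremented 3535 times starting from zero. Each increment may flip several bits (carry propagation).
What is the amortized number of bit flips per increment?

Bit i flips on every 2^i-th increment, so over 3535 increments bit i flips floor(3535/2^i) times. Summing over i: total flips < 2 * 3535. Amortized: < 2 = O(1) per increment.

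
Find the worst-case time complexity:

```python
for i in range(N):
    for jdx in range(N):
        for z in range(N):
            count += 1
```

Time complexity: O(n^3).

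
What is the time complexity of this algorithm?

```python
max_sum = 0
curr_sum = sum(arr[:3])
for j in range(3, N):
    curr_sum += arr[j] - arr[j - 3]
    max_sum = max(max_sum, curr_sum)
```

Time complexity: O(n).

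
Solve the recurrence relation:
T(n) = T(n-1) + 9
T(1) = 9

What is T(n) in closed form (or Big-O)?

Unrolling: T(n) = T(n-1) + 9 = T(n-2) + 2*9 = ... = T(1) + (n-1)*9 = 9 + (n-1)*9 = 9n.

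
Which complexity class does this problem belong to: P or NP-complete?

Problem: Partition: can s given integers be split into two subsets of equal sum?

This problem is NP-complete: Subset Sum reduces to it (one of Karp's 21 NP-complete problems).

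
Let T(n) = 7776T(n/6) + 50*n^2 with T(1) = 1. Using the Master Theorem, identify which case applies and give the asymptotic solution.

a=7776, b=6, f(n)=50*n^2.
log_6(7776) = 5 > 2.
Since f(n) = O(n^2) is polynomially smaller than n^5, Case 1 applies.
T(n) = Theta(n^5).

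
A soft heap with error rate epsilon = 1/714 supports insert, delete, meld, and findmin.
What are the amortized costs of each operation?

Soft heaps (Chazelle) allow up to an epsilon = 1/714 fraction of elements to have corrupted (raised) keys. Insert is O(log(1/epsilon)) = O(log 714) amortized -- the structure maintains heap-ordered binary trees of rank bounded by O(log(1/epsilon)). Meld concatenates root lists: O(1) amortized. Delete and findmin are O(1) amortized.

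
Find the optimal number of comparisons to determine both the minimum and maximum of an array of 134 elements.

Naive approach: 266 comparisons (133 for max + 133 for min).
Optimal: Compare elements in pairs first (floor(n/2) = 67 comparisons), then find max among winners and min among losers (66 comparisons each).
Total: ceil(3n/2) - 2 = 199 comparisons. An adversary argument shows this is also a lower bound.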